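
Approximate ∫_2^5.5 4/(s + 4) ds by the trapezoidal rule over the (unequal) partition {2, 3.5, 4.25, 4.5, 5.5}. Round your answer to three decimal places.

1.847

Subinterval widths: 1.5, 0.75, 0.25, 1.
f(2) = 2/3, f(3.5) = 8/15, f(4.25) = 16/33, f(4.5) = 8/17, f(5.5) = 8/19.
On each subinterval the trapezoid contributes (Δs_i/2)·[f(s_{i-1}) + f(s_i)].
Sum ≈ 1.847.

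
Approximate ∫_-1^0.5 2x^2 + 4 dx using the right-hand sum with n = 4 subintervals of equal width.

Δx = (0.5 − (-1))/4 = 0.375.
Right endpoints: -0.625, -0.25, 0.125, 0.5.
f(-0.625) = 4.78125, f(-0.25) = 4.125, f(0.125) = 4.03125, f(0.5) = 4.5.
Sum = Δx · [f(-0.625) + f(-0.25) + f(0.125) + f(0.5)].
Sum = 6.5390625.

6.5390625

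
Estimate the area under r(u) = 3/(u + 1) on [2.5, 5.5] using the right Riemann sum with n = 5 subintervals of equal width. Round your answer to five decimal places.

Δu = (5.5 − 2.5)/5 = 0.6.
Right endpoints: 3.1, 3.7, 4.3, 4.9, 5.5.
r(3.1) = 30/41, r(3.7) = 30/47, r(4.3) = 30/53, r(4.9) = 30/59, r(5.5) = 6/13.
Sum = Δu · [r(3.1) + r(3.7) + r(4.3) + r(4.9) + r(5.5)].
Sum ≈ 1.74363.

1.74363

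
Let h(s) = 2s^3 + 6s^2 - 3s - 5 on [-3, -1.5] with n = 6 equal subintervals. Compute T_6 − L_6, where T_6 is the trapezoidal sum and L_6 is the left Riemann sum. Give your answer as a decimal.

0.28125

T_6 = 11.7890625.
L_6 = 11.5078125.
T_6 − L_6 = 0.28125.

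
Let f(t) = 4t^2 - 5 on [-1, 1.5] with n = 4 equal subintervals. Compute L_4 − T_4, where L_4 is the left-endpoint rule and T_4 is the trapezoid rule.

L_4 = -7.578125.
T_4 = -6.015625.
L_4 − T_4 = -1.5625.

-1.5625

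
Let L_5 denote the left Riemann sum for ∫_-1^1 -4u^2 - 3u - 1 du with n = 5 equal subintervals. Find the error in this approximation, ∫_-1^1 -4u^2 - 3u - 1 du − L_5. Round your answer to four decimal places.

-0.9867

Exact integral: ∫_-1^1 f(u) du ≈ -4.666667.
L_5 = -3.68.
Error ≈ -4.666667 − (-3.68) ≈ -0.9867.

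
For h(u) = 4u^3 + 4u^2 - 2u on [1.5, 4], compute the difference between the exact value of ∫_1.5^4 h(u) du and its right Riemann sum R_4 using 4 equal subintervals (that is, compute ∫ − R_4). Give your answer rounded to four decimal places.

-97.4284

Exact integral: ∫_1.5^4 h(u) du ≈ 318.020833.
R_4 = 415.44921875.
Error ≈ 318.020833 − 415.44921875 ≈ -97.4284.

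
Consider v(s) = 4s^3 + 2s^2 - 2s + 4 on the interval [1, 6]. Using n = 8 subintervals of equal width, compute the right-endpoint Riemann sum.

Δs = (6 − 1)/8 = 0.625.
Right endpoints: 1.625, 2.25, 2.875, 3.5, 4.125, 4.75, 5.375, 6.
v(1.625) = 23.1953125, v(2.25) = 55.1875, v(2.875) = 109.8359375, v(3.5) = 193, v(4.125) = 310.5390625, v(4.75) = 468.3125, v(5.375) = 672.1796875, v(6) = 928.
Sum = Δs · [v(1.625) + v(2.25) + v(2.875) + ...].
Sum = 1725.15625.

1725.15625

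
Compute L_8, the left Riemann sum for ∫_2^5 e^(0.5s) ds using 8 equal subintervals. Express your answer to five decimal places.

Δs = (5 − 2)/8 = 0.375.
Left endpoints: 2, 2.375, 2.75, 3.125, 3.5, 3.875, 4.25, 4.625.
f(2) ≈ 2.71828, f(2.375) ≈ 3.27887, f(2.75) ≈ 3.95508, f(3.125) ≈ 4.77073, f(3.5) ≈ 5.75460, f(3.875) ≈ 6.94138, f(4.25) ≈ 8.37290, f(4.625) ≈ 10.09964.
Sum = Δs · [f(2) + f(2.375) + f(2.75) + ...].
Sum ≈ 17.20931.

17.20931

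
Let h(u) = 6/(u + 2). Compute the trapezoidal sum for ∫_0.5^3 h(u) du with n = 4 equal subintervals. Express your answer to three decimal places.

4.182

Δu = (3 − 0.5)/4 = 0.625.
h(0.5) = 2.4, h(1.125) = 1.92, h(1.75) = 1.6, h(2.375) = 48/35, h(3) = 1.2.
T_4 = (Δu/2)·[h(u_0) + 2h(u_1) + 2h(u_2) + 2h(u_3) + h(u_4)].
Sum ≈ 4.182.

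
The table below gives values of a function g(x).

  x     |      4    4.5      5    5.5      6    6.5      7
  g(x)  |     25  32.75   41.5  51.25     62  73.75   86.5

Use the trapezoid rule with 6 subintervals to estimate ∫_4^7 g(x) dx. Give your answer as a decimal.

Δx = 0.5.
T_6 = (0.5/2)·[25 + 2·32.75 + 2·41.5 + 2·51.25 + 2·62 + 2·73.75 + 86.5] = 158.5.

158.5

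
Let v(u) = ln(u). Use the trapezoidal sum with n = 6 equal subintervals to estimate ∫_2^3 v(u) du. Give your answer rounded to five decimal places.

Δu = (3 − 2)/6 = 1/6.
v(2) ≈ 0.69315, v(13/6) ≈ 0.77319, v(7/3) ≈ 0.84730, v(2.5) ≈ 0.91629, v(8/3) ≈ 0.98083, v(17/6) ≈ 1.04145, v(3) ≈ 1.09861.
T_6 = (Δu/2)·[v(u_0) + 2v(u_1) + ... + 2v(u_{5}) + v(u_6)].
Sum ≈ 0.90916.

0.90916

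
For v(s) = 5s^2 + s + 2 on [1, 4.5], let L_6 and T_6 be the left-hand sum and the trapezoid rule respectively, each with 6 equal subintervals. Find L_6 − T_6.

-29.09375

L_6 ≈ 138.73206.
T_6 ≈ 167.82581.
L_6 − T_6 = -29.09375.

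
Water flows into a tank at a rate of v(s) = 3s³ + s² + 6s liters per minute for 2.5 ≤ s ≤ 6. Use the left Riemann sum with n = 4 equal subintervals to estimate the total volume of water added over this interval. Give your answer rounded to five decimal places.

831.07910

Δs = (6 − 2.5)/4 = 0.875.
Left endpoints: 2.5, 3.375, 4.25, 5.125.
v(2.5) = 68.125, v(3.375) = 75249/512, v(4.25) = 273.859375, v(5.125) = 235955/512.
Sum = Δs · [v(2.5) + v(3.375) + v(4.25) + v(5.125)].
Sum ≈ 831.07910.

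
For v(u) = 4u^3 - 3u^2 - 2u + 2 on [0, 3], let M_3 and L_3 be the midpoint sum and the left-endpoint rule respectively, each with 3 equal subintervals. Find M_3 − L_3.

26.25

M_3 = 47.25.
L_3 = 21.
M_3 − L_3 = 26.25.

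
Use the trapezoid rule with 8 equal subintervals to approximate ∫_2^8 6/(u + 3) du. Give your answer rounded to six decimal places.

Δu = (8 − 2)/8 = 0.75.
f(2) = 1.2, f(2.75) = 24/23, f(3.5) = 12/13, f(4.25) = 24/29, f(5) = 0.75, f(5.75) = 24/35, f(6.5) = 12/19, f(7.25) = 24/41, f(8) = 6/11.
T_8 = (Δu/2)·[f(u_0) + 2f(u_1) + ... + 2f(u_{7}) + f(u_8)].
Sum ≈ 4.739646.

4.739646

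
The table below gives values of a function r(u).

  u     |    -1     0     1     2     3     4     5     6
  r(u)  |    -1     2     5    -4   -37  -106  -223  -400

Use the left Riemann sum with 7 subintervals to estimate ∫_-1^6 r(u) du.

Δu = 1.
Sum = 1·[(-1) + 2 + 5 + (-4) + (-37) + (-106) + (-223)] = -364.

-364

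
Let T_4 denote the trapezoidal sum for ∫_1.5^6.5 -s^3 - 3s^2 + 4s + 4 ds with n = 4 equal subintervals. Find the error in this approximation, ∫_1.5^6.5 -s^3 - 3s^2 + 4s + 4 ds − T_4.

19.53125

Exact integral: ∫_1.5^6.5 f(s) ds = -616.25.
T_4 = -635.78125.
Error = -616.25 − (-635.78125) = 19.53125.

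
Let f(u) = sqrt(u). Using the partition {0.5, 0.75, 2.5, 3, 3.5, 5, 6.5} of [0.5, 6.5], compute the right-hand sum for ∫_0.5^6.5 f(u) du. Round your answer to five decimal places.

Subinterval widths: 0.25, 1.75, 0.5, 0.5, 1.5, 1.5.
Right endpoints: 0.75, 2.5, 3, 3.5, 5, 6.5.
f(0.75) ≈ 0.86603, f(2.5) ≈ 1.58114, f(3) ≈ 1.73205, f(3.5) ≈ 1.87083, f(5) ≈ 2.23607, f(6.5) ≈ 2.54951.
Sum = Σ Δu_i · f(u_i).
Sum ≈ 11.96331.

11.96331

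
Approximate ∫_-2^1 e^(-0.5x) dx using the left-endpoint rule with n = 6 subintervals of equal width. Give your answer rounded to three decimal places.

Δx = (1 − (-2))/6 = 0.5.
Left endpoints: -2, -1.5, -1, -0.5, 0, 0.5.
f(-2) ≈ 2.718, f(-1.5) ≈ 2.117, f(-1) ≈ 1.649, f(-0.5) ≈ 1.284, f(0) ≈ 1.000, f(0.5) ≈ 0.779.
Sum = Δx · [f(-2) + f(-1.5) + f(-1) + ...].
Sum ≈ 4.773.

4.773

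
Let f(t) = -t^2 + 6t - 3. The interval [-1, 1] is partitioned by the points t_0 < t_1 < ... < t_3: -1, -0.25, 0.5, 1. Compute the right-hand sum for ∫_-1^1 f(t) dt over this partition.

Subinterval widths: 0.75, 0.75, 0.5.
Right endpoints: -0.25, 0.5, 1.
f(-0.25) = -4.5625, f(0.5) = -0.25, f(1) = 2.
Sum = Σ Δt_i · f(t_i).
Sum = -2.609375.

-2.609375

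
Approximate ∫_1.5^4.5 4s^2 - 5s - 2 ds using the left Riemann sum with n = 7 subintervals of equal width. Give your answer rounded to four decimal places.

Δs = (4.5 − 1.5)/7 = 3/7.
Left endpoints: 1.5, 27/14, 33/14, 39/14, 45/14, 51/14, 57/14.
f(1.5) = -0.5, f(27/14) = 317/98, f(33/14) = 827/98, f(39/14) = 1481/98, f(45/14) = 2279/98, f(51/14) = 3221/98, f(57/14) = 4307/98.
Sum = Δs · [f(1.5) + f(27/14) + f(33/14) + ...].
Sum ≈ 54.1531.

54.1531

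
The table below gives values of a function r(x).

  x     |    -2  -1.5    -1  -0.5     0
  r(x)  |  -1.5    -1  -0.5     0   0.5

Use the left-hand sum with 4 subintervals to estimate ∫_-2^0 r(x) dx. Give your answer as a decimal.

Δx = 0.5.
Sum = 0.5·[(-1.5) + (-1) + (-0.5) + 0] = -1.5.

-1.5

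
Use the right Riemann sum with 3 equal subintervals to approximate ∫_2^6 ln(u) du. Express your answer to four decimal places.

6.0482

Δu = (6 − 2)/3 = 4/3.
Right endpoints: 10/3, 14/3, 6.
f(10/3) ≈ 1.2040, f(14/3) ≈ 1.5404, f(6) ≈ 1.7918.
Sum = Δu · [f(10/3) + f(14/3) + f(6)].
Sum ≈ 6.0482.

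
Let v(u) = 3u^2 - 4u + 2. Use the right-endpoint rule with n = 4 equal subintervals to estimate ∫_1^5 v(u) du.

Δu = (5 − 1)/4 = 1.
Right endpoints: 2, 3, 4, 5.
v(2) = 6, v(3) = 17, v(4) = 34, v(5) = 57.
Sum = Δu · [v(2) + v(3) + v(4) + v(5)].
Sum = 114.

114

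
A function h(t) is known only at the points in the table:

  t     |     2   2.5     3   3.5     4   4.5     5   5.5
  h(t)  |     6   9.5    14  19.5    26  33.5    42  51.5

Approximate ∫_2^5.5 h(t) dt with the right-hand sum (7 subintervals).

98

Δt = 0.5.
Sum = 0.5·[9.5 + 14 + 19.5 + 26 + 33.5 + 42 + 51.5] = 98.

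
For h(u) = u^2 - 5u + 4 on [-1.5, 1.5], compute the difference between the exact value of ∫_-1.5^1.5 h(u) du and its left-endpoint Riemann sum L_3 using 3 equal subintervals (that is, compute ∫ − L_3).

Exact integral: ∫_-1.5^1.5 h(u) du = 14.25.
L_3 = 22.25.
Error = 14.25 − 22.25 = -8.

-8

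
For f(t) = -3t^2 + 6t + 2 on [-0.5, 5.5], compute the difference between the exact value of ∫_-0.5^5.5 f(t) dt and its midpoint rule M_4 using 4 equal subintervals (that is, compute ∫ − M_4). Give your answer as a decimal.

-3.375

Exact integral: ∫_-0.5^5.5 f(t) dt = -64.5.
M_4 = -61.125.
Error = -64.5 − (-61.125) = -3.375.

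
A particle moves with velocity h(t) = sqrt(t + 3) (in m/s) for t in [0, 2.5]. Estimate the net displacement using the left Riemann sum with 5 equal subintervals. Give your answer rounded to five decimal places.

4.98013

Δt = (2.5 − 0)/5 = 0.5.
Left endpoints: 0, 0.5, 1, 1.5, 2.
h(0) ≈ 1.73205, h(0.5) ≈ 1.87083, h(1) ≈ 2.00000, h(1.5) ≈ 2.12132, h(2) ≈ 2.23607.
Sum = Δt · [h(0) + h(0.5) + h(1) + h(1.5) + h(2)].
Sum ≈ 4.98013.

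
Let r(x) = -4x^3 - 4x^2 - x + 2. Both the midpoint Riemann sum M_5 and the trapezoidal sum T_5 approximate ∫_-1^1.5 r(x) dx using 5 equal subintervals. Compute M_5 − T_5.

1.09375

M_5 = -5.15625.
T_5 = -6.25.
M_5 − T_5 = 1.09375.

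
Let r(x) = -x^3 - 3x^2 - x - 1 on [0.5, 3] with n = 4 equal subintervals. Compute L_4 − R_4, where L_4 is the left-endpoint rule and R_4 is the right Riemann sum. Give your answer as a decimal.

L_4 ≈ -37.9443359.
R_4 ≈ -72.7099609.
L_4 − R_4 = 34.765625.

34.765625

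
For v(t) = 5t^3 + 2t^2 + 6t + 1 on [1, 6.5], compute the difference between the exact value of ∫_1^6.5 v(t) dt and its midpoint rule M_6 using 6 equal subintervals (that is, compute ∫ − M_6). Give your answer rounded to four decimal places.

Exact integral: ∫_1^6.5 v(t) dt ≈ 2541.744792.
M_6 ≈ 2519.311126.
Error ≈ 2541.744792 − 2519.311126 ≈ 22.4337.

22.4337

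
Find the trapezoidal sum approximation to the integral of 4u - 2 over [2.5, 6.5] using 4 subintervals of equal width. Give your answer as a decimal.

Δu = (6.5 − 2.5)/4 = 1.
f(2.5) = 8, f(3.5) = 12, f(4.5) = 16, f(5.5) = 20, f(6.5) = 24.
T_4 = (Δu/2)·[f(u_0) + 2f(u_1) + 2f(u_2) + 2f(u_3) + f(u_4)].
Sum = 64.

64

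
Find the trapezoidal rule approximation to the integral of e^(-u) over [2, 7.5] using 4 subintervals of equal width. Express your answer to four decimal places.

Δu = (7.5 − 2)/4 = 1.375.
f(2) ≈ 0.1353, f(3.375) ≈ 0.0342, f(4.75) ≈ 0.0087, f(6.125) ≈ 0.0022, f(7.5) ≈ 0.0006.
T_4 = (Δu/2)·[f(u_0) + 2f(u_1) + 2f(u_2) + 2f(u_3) + f(u_4)].
Sum ≈ 0.1554.

0.1554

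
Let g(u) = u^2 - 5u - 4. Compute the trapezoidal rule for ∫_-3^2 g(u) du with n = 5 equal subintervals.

Δu = (2 − (-3))/5 = 1.
g(-3) = 20, g(-2) = 10, g(-1) = 2, g(0) = -4, g(1) = -8, g(2) = -10.
T_5 = (Δu/2)·[g(u_0) + 2g(u_1) + ... + 2g(u_{4}) + g(u_5)].
Sum = 5.

5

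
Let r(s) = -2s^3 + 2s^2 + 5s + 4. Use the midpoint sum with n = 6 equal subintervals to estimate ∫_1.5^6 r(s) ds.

-397.01953125

Δs = (6 − 1.5)/6 = 0.75.
Midpoints: 1.875, 2.625, 3.375, 4.125, 4.875, 5.625.
r(1.875) = 7.22265625, r(2.625) = -5.26953125, r(3.375) = -33.23046875, r(4.125) = -81.72265625, r(4.875) = -155.80859375, r(5.625) = -260.55078125.
Sum = Δs · [r(1.875) + r(2.625) + r(3.375) + ...].
Sum = -397.01953125.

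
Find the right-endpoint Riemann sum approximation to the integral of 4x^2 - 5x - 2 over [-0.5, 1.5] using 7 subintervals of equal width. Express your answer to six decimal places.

-4.510204

Δx = (1.5 − (-0.5))/7 = 2/7.
Right endpoints: -3/14, 1/14, 5/14, 9/14, 13/14, 17/14, 1.5.
f(-3/14) = -73/98, f(1/14) = -229/98, f(5/14) = -321/98, f(9/14) = -349/98, f(13/14) = -313/98, f(17/14) = -213/98, f(1.5) = -0.5.
Sum = Δx · [f(-3/14) + f(1/14) + f(5/14) + ...].
Sum ≈ -4.510204.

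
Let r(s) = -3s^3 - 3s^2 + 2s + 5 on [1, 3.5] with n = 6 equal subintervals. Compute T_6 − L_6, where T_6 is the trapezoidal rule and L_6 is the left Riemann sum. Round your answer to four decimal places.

T_6 ≈ -131.603733.
L_6 ≈ -99.442274.
T_6 − L_6 ≈ -32.1615.

-32.1615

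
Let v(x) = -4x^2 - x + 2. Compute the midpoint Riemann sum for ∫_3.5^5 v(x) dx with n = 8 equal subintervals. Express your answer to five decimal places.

-112.85742

Δx = (5 − 3.5)/8 = 0.1875.
Midpoints: 3.59375, 3.78125, 3.96875, 4.15625, 4.34375, 4.53125, 4.71875, 4.90625.
v(3.59375) = -53.25390625, v(3.78125) = -58.97265625, v(3.96875) = -64.97265625, v(4.15625) = -71.25390625, v(4.34375) = -77.81640625, v(4.53125) = -84.66015625, v(4.71875) = -91.78515625, v(4.90625) = -99.19140625.
Sum = Δx · [v(3.59375) + v(3.78125) + v(3.96875) + ...].
Sum ≈ -112.85742.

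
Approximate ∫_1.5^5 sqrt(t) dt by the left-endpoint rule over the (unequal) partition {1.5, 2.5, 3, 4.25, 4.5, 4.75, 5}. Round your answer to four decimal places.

Subinterval widths: 1, 0.5, 1.25, 0.25, 0.25, 0.25.
Left endpoints: 1.5, 2.5, 3, 4.25, 4.5, 4.75.
f(1.5) ≈ 1.2247, f(2.5) ≈ 1.5811, f(3) ≈ 1.7321, f(4.25) ≈ 2.0616, f(4.5) ≈ 2.1213, f(4.75) ≈ 2.1794.
Sum = Σ Δt_i · f(t_i).
Sum ≈ 5.7710.

5.7710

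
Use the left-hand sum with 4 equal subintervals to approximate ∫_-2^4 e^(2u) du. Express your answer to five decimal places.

234.28262

Δu = (4 − (-2))/4 = 1.5.
Left endpoints: -2, -0.5, 1, 2.5.
f(-2) ≈ 0.01832, f(-0.5) ≈ 0.36788, f(1) ≈ 7.38906, f(2.5) ≈ 148.41316.
Sum = Δu · [f(-2) + f(-0.5) + f(1) + f(2.5)].
Sum ≈ 234.28262.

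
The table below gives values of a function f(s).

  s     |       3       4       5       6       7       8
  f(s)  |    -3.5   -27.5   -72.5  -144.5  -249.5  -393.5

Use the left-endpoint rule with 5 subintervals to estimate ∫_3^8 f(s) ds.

-497.5

Δs = 1.
Sum = 1·[(-3.5) + (-27.5) + (-72.5) + (-144.5) + (-249.5)] = -497.5.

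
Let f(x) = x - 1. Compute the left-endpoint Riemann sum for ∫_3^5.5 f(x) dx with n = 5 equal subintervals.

Δx = (5.5 − 3)/5 = 0.5.
Left endpoints: 3, 3.5, 4, 4.5, 5.
f(3) = 2, f(3.5) = 2.5, f(4) = 3, f(4.5) = 3.5, f(5) = 4.
Sum = Δx · [f(3) + f(3.5) + f(4) + f(4.5) + f(5)].
Sum = 7.5.

7.5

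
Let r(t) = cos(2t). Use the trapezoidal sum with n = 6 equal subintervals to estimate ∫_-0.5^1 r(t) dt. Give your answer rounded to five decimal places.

Δt = (1 − (-0.5))/6 = 0.25.
r(-0.5) ≈ 0.54030, r(-0.25) ≈ 0.87758, r(0) ≈ 1.00000, r(0.25) ≈ 0.87758, r(0.5) ≈ 0.54030, r(0.75) ≈ 0.07074, r(1) ≈ -0.41615.
T_6 = (Δt/2)·[r(t_0) + 2r(t_1) + ... + 2r(t_{5}) + r(t_6)].
Sum ≈ 0.85707.

0.85707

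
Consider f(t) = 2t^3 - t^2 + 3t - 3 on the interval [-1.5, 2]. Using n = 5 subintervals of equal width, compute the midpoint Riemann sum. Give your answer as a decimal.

Δt = (2 − (-1.5))/5 = 0.7.
Midpoints: -1.15, -0.45, 0.25, 0.95, 1.65.
f(-1.15) = -10.81425, f(-0.45) = -4.73475, f(0.25) = -2.28125, f(0.95) = 0.66225, f(1.65) = 8.21175.
Sum = Δt · [f(-1.15) + f(-0.45) + f(0.25) + f(0.95) + f(1.65)].
Sum = -6.269375.

-6.269375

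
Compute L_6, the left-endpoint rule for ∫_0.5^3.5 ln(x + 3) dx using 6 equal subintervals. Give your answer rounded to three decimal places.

Δx = (3.5 − 0.5)/6 = 0.5.
Left endpoints: 0.5, 1, 1.5, 2, 2.5, 3.
f(0.5) ≈ 1.253, f(1) ≈ 1.386, f(1.5) ≈ 1.504, f(2) ≈ 1.609, f(2.5) ≈ 1.705, f(3) ≈ 1.792.
Sum = Δx · [f(0.5) + f(1) + f(1.5) + ...].
Sum ≈ 4.625.

4.625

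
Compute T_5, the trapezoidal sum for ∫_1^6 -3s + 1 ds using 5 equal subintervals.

-47.5

Δs = (6 − 1)/5 = 1.
f(1) = -2, f(2) = -5, f(3) = -8, f(4) = -11, f(5) = -14, f(6) = -17.
T_5 = (Δs/2)·[f(s_0) + 2f(s_1) + ... + 2f(s_{4}) + f(s_5)].
Sum = -47.5.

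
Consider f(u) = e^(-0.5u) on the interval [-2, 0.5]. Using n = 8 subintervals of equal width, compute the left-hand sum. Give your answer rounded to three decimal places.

4.190

Δu = (0.5 − (-2))/8 = 0.3125.
Left endpoints: -2, -1.6875, -1.375, -1.0625, -0.75, -0.4375, -0.125, 0.1875.
f(-2) ≈ 2.718, f(-1.6875) ≈ 2.325, f(-1.375) ≈ 1.989, f(-1.0625) ≈ 1.701, f(-0.75) ≈ 1.455, f(-0.4375) ≈ 1.245, f(-0.125) ≈ 1.064, f(0.1875) ≈ 0.911.
Sum = Δu · [f(-2) + f(-1.6875) + f(-1.375) + ...].
Sum ≈ 4.190.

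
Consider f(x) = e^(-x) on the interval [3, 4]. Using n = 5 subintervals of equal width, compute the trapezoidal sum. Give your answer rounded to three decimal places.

0.032

Δx = (4 − 3)/5 = 0.2.
f(3) ≈ 0.050, f(3.2) ≈ 0.041, f(3.4) ≈ 0.033, f(3.6) ≈ 0.027, f(3.8) ≈ 0.022, f(4) ≈ 0.018.
T_5 = (Δx/2)·[f(x_0) + 2f(x_1) + ... + 2f(x_{4}) + f(x_5)].
Sum ≈ 0.032.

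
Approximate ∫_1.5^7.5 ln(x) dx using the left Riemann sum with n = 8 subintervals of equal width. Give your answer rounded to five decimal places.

7.87528

Δx = (7.5 − 1.5)/8 = 0.75.
Left endpoints: 1.5, 2.25, 3, 3.75, 4.5, 5.25, 6, 6.75.
f(1.5) ≈ 0.40547, f(2.25) ≈ 0.81093, f(3) ≈ 1.09861, f(3.75) ≈ 1.32176, f(4.5) ≈ 1.50408, f(5.25) ≈ 1.65823, f(6) ≈ 1.79176, f(6.75) ≈ 1.90954.
Sum = Δx · [f(1.5) + f(2.25) + f(3) + ...].
Sum ≈ 7.87528.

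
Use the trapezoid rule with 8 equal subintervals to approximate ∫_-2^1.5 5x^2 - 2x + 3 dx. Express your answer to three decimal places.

31.767

Δx = (1.5 − (-2))/8 = 0.4375.
f(-2) = 27, f(-1.5625) = 18.33203125, f(-1.125) = 11.578125, f(-0.6875) = 6.73828125, f(-0.25) = 3.8125, f(0.1875) = 2.80078125, f(0.625) = 3.703125, f(1.0625) = 6.51953125, f(1.5) = 11.25.
T_8 = (Δx/2)·[f(x_0) + 2f(x_1) + ... + 2f(x_{7}) + f(x_8)].
Sum ≈ 31.767.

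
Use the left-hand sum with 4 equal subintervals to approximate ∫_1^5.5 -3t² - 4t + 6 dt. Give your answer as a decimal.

-140.23828125

Δt = (5.5 − 1)/4 = 1.125.
Left endpoints: 1, 2.125, 3.25, 4.375.
f(1) = -1, f(2.125) = -16.046875, f(3.25) = -38.6875, f(4.375) = -68.921875.
Sum = Δt · [f(1) + f(2.125) + f(3.25) + f(4.375)].
Sum = -140.23828125.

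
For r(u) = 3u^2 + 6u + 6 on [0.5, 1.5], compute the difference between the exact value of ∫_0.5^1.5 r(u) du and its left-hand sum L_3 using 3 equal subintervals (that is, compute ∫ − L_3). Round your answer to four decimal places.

1.9444

Exact integral: ∫_0.5^1.5 r(u) du = 15.25.
L_3 ≈ 13.305556.
Error ≈ 15.25 − 13.305556 ≈ 1.9444.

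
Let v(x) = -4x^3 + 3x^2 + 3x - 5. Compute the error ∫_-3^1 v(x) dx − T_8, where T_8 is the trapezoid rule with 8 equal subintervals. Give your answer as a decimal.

Exact integral: ∫_-3^1 v(x) dx = 76.
T_8 = 78.5.
Error = 76 − 78.5 = -2.5.

-2.5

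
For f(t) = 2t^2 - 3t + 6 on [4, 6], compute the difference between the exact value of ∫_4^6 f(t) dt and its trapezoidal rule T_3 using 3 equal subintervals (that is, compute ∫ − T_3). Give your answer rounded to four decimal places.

Exact integral: ∫_4^6 f(t) dt ≈ 83.333333.
T_3 ≈ 83.629630.
Error ≈ 83.333333 − 83.629630 ≈ -0.2963.

-0.2963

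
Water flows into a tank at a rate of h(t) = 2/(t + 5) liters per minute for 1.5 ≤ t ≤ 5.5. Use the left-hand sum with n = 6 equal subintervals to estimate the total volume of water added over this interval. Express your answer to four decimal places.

0.9993

Δt = (5.5 − 1.5)/6 = 2/3.
Left endpoints: 1.5, 13/6, 17/6, 3.5, 25/6, 29/6.
h(1.5) = 4/13, h(13/6) = 12/43, h(17/6) = 12/47, h(3.5) = 4/17, h(25/6) = 12/55, h(29/6) = 12/59.
Sum = Δt · [h(1.5) + h(13/6) + h(17/6) + ...].
Sum ≈ 0.9993.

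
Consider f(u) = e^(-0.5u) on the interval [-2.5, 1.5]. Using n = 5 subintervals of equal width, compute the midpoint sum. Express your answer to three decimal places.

5.996

Δu = (1.5 − (-2.5))/5 = 0.8.
Midpoints: -2.1, -1.3, -0.5, 0.3, 1.1.
f(-2.1) ≈ 2.858, f(-1.3) ≈ 1.916, f(-0.5) ≈ 1.284, f(0.3) ≈ 0.861, f(1.1) ≈ 0.577.
Sum = Δu · [f(-2.1) + f(-1.3) + f(-0.5) + f(0.3) + f(1.1)].
Sum ≈ 5.996.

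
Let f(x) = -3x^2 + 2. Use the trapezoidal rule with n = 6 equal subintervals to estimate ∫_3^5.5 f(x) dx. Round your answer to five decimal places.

-134.59201

Δx = (5.5 − 3)/6 = 5/12.
f(3) = -25, f(41/12) = -1585/48, f(23/6) = -505/12, f(4.25) = -52.1875, f(14/3) = -190/3, f(61/12) = -3625/48, f(5.5) = -88.75.
T_6 = (Δx/2)·[f(x_0) + 2f(x_1) + ... + 2f(x_{5}) + f(x_6)].
Sum ≈ -134.59201.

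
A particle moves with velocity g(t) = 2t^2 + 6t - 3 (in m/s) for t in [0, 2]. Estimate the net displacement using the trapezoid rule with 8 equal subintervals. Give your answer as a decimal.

Δt = (2 − 0)/8 = 0.25.
g(0) = -3, g(0.25) = -1.375, g(0.5) = 0.5, g(0.75) = 2.625, g(1) = 5, g(1.25) = 7.625, g(1.5) = 10.5, g(1.75) = 13.625, g(2) = 17.
T_8 = (Δt/2)·[g(t_0) + 2g(t_1) + ... + 2g(t_{7}) + g(t_8)].
Sum = 11.375.

11.375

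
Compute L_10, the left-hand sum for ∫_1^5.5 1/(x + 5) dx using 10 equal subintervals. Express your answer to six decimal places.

Δx = (5.5 − 1)/10 = 0.45.
Left endpoints: 1, 1.45, 1.9, 2.35, 2.8, 3.25, 3.7, 4.15, 4.6, 5.05.
f(1) = 1/6, f(1.45) = 20/129, f(1.9) = 10/69, f(2.35) = 20/147, f(2.8) = 5/39, f(3.25) = 4/33, f(3.7) = 10/87, f(4.15) = 20/183, f(4.6) = 5/48, f(5.05) = 20/201.
Sum = Δx · [f(1) + f(1.45) + f(1.9) + ...].
Sum ≈ 0.576003.

0.576003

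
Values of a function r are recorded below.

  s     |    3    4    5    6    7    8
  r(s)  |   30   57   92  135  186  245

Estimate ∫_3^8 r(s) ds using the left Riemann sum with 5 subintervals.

500

Δs = 1.
Sum = 1·[30 + 57 + 92 + 135 + 186] = 500.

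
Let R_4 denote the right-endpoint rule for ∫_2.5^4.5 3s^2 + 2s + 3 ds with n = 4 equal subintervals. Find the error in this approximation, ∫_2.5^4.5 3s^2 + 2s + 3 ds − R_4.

-11.75

Exact integral: ∫_2.5^4.5 f(s) ds = 95.5.
R_4 = 107.25.
Error = 95.5 − 107.25 = -11.75.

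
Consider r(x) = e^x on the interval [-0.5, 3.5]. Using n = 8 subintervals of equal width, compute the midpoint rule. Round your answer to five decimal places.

Δx = (3.5 − (-0.5))/8 = 0.5.
Midpoints: -0.25, 0.25, 0.75, 1.25, 1.75, 2.25, 2.75, 3.25.
r(-0.25) ≈ 0.77880, r(0.25) ≈ 1.28403, r(0.75) ≈ 2.11700, r(1.25) ≈ 3.49034, r(1.75) ≈ 5.75460, r(2.25) ≈ 9.48774, r(2.75) ≈ 15.64263, r(3.25) ≈ 25.79034.
Sum = Δx · [r(-0.25) + r(0.25) + r(0.75) + ...].
Sum ≈ 32.17274.

32.17274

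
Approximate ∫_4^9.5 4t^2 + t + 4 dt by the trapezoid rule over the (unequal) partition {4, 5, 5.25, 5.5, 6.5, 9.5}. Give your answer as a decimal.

Subinterval widths: 1, 0.25, 0.25, 1, 3.
f(4) = 72, f(5) = 109, f(5.25) = 119.5, f(5.5) = 130.5, f(6.5) = 179.5, f(9.5) = 374.5.
On each subinterval the trapezoid contributes (Δt_i/2)·[f(t_{i-1}) + f(t_i)].
Sum = 1136.3125.

1136.3125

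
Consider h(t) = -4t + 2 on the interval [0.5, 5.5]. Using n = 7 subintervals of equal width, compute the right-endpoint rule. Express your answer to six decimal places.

-57.142857

Δt = (5.5 − 0.5)/7 = 5/7.
Right endpoints: 17/14, 27/14, 37/14, 47/14, 57/14, 67/14, 5.5.
h(17/14) = -20/7, h(27/14) = -40/7, h(37/14) = -60/7, h(47/14) = -80/7, h(57/14) = -100/7, h(67/14) = -120/7, h(5.5) = -20.
Sum = Δt · [h(17/14) + h(27/14) + h(37/14) + ...].
Sum ≈ -57.142857.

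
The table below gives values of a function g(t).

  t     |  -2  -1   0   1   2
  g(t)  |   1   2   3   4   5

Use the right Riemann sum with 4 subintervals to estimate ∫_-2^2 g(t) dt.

14

Δt = 1.
Sum = 1·[2 + 3 + 4 + 5] = 14.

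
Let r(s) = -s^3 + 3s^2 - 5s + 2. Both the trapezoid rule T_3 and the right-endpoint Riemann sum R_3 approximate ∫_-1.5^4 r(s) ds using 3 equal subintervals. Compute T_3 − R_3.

49.15625

T_3 ≈ -21.045139.
R_3 ≈ -70.201389.
T_3 − R_3 = 49.15625.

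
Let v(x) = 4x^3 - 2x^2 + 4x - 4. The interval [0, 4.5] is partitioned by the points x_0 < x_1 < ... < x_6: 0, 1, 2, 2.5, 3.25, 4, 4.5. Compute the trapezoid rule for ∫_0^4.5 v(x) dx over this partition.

Subinterval widths: 1, 1, 0.5, 0.75, 0.75, 0.5.
v(0) = -4, v(1) = 2, v(2) = 28, v(2.5) = 56, v(3.25) = 125.1875, v(4) = 236, v(4.5) = 338.
On each subinterval the trapezoid contributes (Δx_i/2)·[v(x_{i-1}) + v(x_i)].
Sum = 381.890625.

381.890625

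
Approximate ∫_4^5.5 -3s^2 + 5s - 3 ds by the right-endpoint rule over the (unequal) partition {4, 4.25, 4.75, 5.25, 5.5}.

Subinterval widths: 0.25, 0.5, 0.5, 0.25.
Right endpoints: 4.25, 4.75, 5.25, 5.5.
f(4.25) = -35.9375, f(4.75) = -46.9375, f(5.25) = -59.4375, f(5.5) = -66.25.
Sum = Σ Δs_i · f(s_i).
Sum = -78.734375.

-78.734375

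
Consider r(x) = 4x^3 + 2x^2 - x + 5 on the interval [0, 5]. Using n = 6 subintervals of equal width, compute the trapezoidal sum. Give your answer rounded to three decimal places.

Δx = (5 − 0)/6 = 5/6.
r(0) = 5, r(5/6) = 425/54, r(5/3) = 740/27, r(2.5) = 77.5, r(10/3) = 4645/27, r(25/6) = 17545/54, r(5) = 550.
T_6 = (Δx/2)·[r(x_0) + 2r(x_1) + ... + 2r(x_{5}) + r(x_6)].
Sum ≈ 739.352.

739.352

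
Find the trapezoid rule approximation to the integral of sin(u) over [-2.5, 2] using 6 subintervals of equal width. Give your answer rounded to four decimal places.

-0.3668

Δu = (2 − (-2.5))/6 = 0.75.
f(-2.5) ≈ -0.5985, f(-1.75) ≈ -0.9840, f(-1) ≈ -0.8415, f(-0.25) ≈ -0.2474, f(0.5) ≈ 0.4794, f(1.25) ≈ 0.9490, f(2) ≈ 0.9093.
T_6 = (Δu/2)·[f(u_0) + 2f(u_1) + ... + 2f(u_{5}) + f(u_6)].
Sum ≈ -0.3668.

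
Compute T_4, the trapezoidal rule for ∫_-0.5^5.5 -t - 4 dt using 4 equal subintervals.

-39

Δt = (5.5 − (-0.5))/4 = 1.5.
f(-0.5) = -3.5, f(1) = -5, f(2.5) = -6.5, f(4) = -8, f(5.5) = -9.5.
T_4 = (Δt/2)·[f(t_0) + 2f(t_1) + 2f(t_2) + 2f(t_3) + f(t_4)].
Sum = -39.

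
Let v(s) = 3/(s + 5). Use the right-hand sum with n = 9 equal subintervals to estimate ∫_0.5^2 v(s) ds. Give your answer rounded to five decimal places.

Δs = (2 − 0.5)/9 = 1/6.
Right endpoints: 2/3, 5/6, 1, 7/6, 4/3, 1.5, 5/3, 11/6, 2.
v(2/3) = 9/17, v(5/6) = 18/35, v(1) = 0.5, v(7/6) = 18/37, v(4/3) = 9/19, v(1.5) = 6/13, v(5/3) = 0.45, v(11/6) = 18/41, v(2) = 3/7.
Sum = Δs · [v(2/3) + v(5/6) + v(1) + ...].
Sum ≈ 0.71383.

0.71383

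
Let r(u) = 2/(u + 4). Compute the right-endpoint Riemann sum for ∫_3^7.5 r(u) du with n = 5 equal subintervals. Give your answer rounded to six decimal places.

0.944294

Δu = (7.5 − 3)/5 = 0.9.
Right endpoints: 3.9, 4.8, 5.7, 6.6, 7.5.
r(3.9) = 20/79, r(4.8) = 5/22, r(5.7) = 20/97, r(6.6) = 10/53, r(7.5) = 4/23.
Sum = Δu · [r(3.9) + r(4.8) + r(5.7) + r(6.6) + r(7.5)].
Sum ≈ 0.944294.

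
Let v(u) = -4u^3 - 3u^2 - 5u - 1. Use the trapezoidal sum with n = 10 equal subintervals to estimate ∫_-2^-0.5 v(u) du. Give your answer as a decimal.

16.005

Δu = (-0.5 − (-2))/10 = 0.15.
v(-2) = 29, v(-1.85) = 23.309, v(-1.7) = 18.482, v(-1.55) = 14.438, v(-1.4) = 11.096, v(-1.25) = 8.375, v(-1.1) = 6.194, v(-0.95) = 4.472, v(-0.8) = 3.128, v(-0.65) = 2.081, v(-0.5) = 1.25.
T_10 = (Δu/2)·[v(u_0) + 2v(u_1) + ... + 2v(u_{9}) + v(u_10)].
Sum = 16.005.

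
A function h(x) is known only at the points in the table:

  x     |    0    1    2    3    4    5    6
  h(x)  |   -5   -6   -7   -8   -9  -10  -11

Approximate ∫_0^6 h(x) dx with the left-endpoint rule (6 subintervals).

-45

Δx = 1.
Sum = 1·[(-5) + (-6) + (-7) + (-8) + (-9) + (-10)] = -45.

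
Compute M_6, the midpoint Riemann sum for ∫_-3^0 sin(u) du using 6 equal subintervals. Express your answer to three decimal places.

-2.011

Δu = (0 − (-3))/6 = 0.5.
Midpoints: -2.75, -2.25, -1.75, -1.25, -0.75, -0.25.
f(-2.75) ≈ -0.382, f(-2.25) ≈ -0.778, f(-1.75) ≈ -0.984, f(-1.25) ≈ -0.949, f(-0.75) ≈ -0.682, f(-0.25) ≈ -0.247.
Sum = Δu · [f(-2.75) + f(-2.25) + f(-1.75) + ...].
Sum ≈ -2.011.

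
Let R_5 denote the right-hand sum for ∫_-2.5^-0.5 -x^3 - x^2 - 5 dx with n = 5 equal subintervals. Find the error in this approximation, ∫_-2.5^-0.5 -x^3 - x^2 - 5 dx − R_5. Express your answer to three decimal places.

1.713

Exact integral: ∫_-2.5^-0.5 f(x) dx ≈ -5.41667.
R_5 = -7.13.
Error ≈ -5.41667 − (-7.13) ≈ 1.713.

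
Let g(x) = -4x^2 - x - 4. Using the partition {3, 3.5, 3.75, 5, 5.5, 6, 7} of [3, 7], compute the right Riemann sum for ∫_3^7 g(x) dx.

Subinterval widths: 0.5, 0.25, 1.25, 0.5, 0.5, 1.
Right endpoints: 3.5, 3.75, 5, 5.5, 6, 7.
g(3.5) = -56.5, g(3.75) = -64, g(5) = -109, g(5.5) = -130.5, g(6) = -154, g(7) = -207.
Sum = Σ Δx_i · g(x_i).
Sum = -529.75.

-529.75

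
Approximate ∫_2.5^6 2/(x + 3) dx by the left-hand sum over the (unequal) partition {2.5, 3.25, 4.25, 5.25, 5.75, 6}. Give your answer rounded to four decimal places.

1.0469

Subinterval widths: 0.75, 1, 1, 0.5, 0.25.
Left endpoints: 2.5, 3.25, 4.25, 5.25, 5.75.
f(2.5) = 4/11, f(3.25) = 0.32, f(4.25) = 8/29, f(5.25) = 8/33, f(5.75) = 8/35.
Sum = Σ Δx_i · f(x_i).
Sum ≈ 1.0469.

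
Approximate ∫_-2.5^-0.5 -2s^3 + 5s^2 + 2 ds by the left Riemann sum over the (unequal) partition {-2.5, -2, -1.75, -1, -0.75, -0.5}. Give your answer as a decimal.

66.4375

Subinterval widths: 0.5, 0.25, 0.75, 0.25, 0.25.
Left endpoints: -2.5, -2, -1.75, -1, -0.75.
f(-2.5) = 64.5, f(-2) = 38, f(-1.75) = 28.03125, f(-1) = 9, f(-0.75) = 5.65625.
Sum = Σ Δs_i · f(s_i).
Sum = 66.4375.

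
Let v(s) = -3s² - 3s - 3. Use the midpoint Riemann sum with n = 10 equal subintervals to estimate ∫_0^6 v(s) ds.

Δs = (6 − 0)/10 = 0.6.
Midpoints: 0.3, 0.9, 1.5, 2.1, 2.7, 3.3, 3.9, 4.5, 5.1, 5.7.
v(0.3) = -4.17, v(0.9) = -8.13, v(1.5) = -14.25, v(2.1) = -22.53, v(2.7) = -32.97, v(3.3) = -45.57, v(3.9) = -60.33, v(4.5) = -77.25, v(5.1) = -96.33, v(5.7) = -117.57.
Sum = Δs · [v(0.3) + v(0.9) + v(1.5) + ...].
Sum = -287.46.

-287.46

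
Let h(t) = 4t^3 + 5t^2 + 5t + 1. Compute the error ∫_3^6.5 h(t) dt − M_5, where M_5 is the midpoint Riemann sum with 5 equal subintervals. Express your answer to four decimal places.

Exact integral: ∫_3^6.5 h(t) dt ≈ 2203.395833.
M_5 = 2194.535.
Error ≈ 2203.395833 − 2194.535 ≈ 8.8608.

8.8608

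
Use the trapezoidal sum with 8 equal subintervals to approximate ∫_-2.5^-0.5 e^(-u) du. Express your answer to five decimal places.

10.58858

Δu = (-0.5 − (-2.5))/8 = 0.25.
f(-2.5) ≈ 12.18249, f(-2.25) ≈ 9.48774, f(-2) ≈ 7.38906, f(-1.75) ≈ 5.75460, f(-1.5) ≈ 4.48169, f(-1.25) ≈ 3.49034, f(-1) ≈ 2.71828, f(-0.75) ≈ 2.11700, f(-0.5) ≈ 1.64872.
T_8 = (Δu/2)·[f(u_0) + 2f(u_1) + ... + 2f(u_{7}) + f(u_8)].
Sum ≈ 10.58858.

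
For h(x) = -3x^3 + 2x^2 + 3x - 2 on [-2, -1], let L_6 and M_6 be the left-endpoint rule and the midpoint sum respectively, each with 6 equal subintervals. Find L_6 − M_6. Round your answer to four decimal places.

2.1076

L_6 ≈ 11.488426.
M_6 ≈ 9.380787.
L_6 − M_6 ≈ 2.1076.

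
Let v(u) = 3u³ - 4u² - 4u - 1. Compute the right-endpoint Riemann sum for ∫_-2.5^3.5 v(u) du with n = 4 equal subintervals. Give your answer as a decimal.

84

Δu = (3.5 − (-2.5))/4 = 1.5.
Right endpoints: -1, 0.5, 2, 3.5.
v(-1) = -4, v(0.5) = -3.625, v(2) = -1, v(3.5) = 64.625.
Sum = Δu · [v(-1) + v(0.5) + v(2) + v(3.5)].
Sum = 84.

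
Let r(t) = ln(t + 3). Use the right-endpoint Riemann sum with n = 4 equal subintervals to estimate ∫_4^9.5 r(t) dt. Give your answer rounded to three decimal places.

Δt = (9.5 − 4)/4 = 1.375.
Right endpoints: 5.375, 6.75, 8.125, 9.5.
r(5.375) ≈ 2.125, r(6.75) ≈ 2.277, r(8.125) ≈ 2.409, r(9.5) ≈ 2.526.
Sum = Δt · [r(5.375) + r(6.75) + r(8.125) + r(9.5)].
Sum ≈ 12.839.

12.839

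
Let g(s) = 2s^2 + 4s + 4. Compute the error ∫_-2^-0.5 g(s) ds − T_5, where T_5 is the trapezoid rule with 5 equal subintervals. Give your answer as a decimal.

Exact integral: ∫_-2^-0.5 g(s) ds = 3.75.
T_5 = 3.795.
Error = 3.75 − 3.795 = -0.045.

-0.045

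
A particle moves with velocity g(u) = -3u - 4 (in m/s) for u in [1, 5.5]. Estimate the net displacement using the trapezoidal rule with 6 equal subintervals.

Δu = (5.5 − 1)/6 = 0.75.
g(1) = -7, g(1.75) = -9.25, g(2.5) = -11.5, g(3.25) = -13.75, g(4) = -16, g(4.75) = -18.25, g(5.5) = -20.5.
T_6 = (Δu/2)·[g(u_0) + 2g(u_1) + ... + 2g(u_{5}) + g(u_6)].
Sum = -61.875.

-61.875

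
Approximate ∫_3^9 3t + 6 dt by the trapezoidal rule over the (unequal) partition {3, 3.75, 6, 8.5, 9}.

144

Subinterval widths: 0.75, 2.25, 2.5, 0.5.
f(3) = 15, f(3.75) = 17.25, f(6) = 24, f(8.5) = 31.5, f(9) = 33.
On each subinterval the trapezoid contributes (Δt_i/2)·[f(t_{i-1}) + f(t_i)].
Sum = 144.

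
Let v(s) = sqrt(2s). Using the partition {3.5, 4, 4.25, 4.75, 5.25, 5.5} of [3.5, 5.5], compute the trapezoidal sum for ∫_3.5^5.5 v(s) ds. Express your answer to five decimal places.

5.98622

Subinterval widths: 0.5, 0.25, 0.5, 0.5, 0.25.
v(3.5) ≈ 2.64575, v(4) ≈ 2.82843, v(4.25) ≈ 2.91548, v(4.75) ≈ 3.08221, v(5.25) ≈ 3.24037, v(5.5) ≈ 3.31662.
On each subinterval the trapezoid contributes (Δs_i/2)·[v(s_{i-1}) + v(s_i)].
Sum ≈ 5.98622.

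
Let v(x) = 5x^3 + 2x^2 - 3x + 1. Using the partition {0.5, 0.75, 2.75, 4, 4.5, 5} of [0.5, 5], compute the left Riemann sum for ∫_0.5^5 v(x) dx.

Subinterval widths: 0.25, 2, 1.25, 0.5, 0.5.
Left endpoints: 0.5, 0.75, 2.75, 4, 4.5.
v(0.5) = 0.625, v(0.75) = 1.984375, v(2.75) = 111.859375, v(4) = 341, v(4.5) = 483.625.
Sum = Σ Δx_i · v(x_i).
Sum = 556.26171875.

556.26171875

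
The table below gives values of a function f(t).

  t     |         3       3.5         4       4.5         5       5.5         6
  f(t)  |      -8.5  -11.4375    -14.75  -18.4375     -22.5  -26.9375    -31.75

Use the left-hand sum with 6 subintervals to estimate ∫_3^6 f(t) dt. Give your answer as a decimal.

-51.28125

Δt = 0.5.
Sum = 0.5·[(-8.5) + (-11.4375) + (-14.75) + (-18.4375) + (-22.5) + (-26.9375)] = -51.28125.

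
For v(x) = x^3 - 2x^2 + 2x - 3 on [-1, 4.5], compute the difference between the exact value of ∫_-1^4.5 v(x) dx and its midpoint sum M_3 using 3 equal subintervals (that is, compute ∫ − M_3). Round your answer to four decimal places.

5.0067

Exact integral: ∫_-1^4.5 v(x) dx ≈ 43.598958.
M_3 ≈ 38.592303.
Error ≈ 43.598958 − 38.592303 ≈ 5.0067.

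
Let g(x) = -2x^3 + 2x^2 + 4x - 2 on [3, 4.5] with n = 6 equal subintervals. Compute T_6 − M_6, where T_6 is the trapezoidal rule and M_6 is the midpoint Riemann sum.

T_6 = -102.6015625.
M_6 = -102.12109375.
T_6 − M_6 = -0.48046875.

-0.48046875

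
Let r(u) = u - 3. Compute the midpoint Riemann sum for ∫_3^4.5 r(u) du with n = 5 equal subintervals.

Δu = (4.5 − 3)/5 = 0.3.
Midpoints: 3.15, 3.45, 3.75, 4.05, 4.35.
r(3.15) = 0.15, r(3.45) = 0.45, r(3.75) = 0.75, r(4.05) = 1.05, r(4.35) = 1.35.
Sum = Δu · [r(3.15) + r(3.45) + r(3.75) + r(4.05) + r(4.35)].
Sum = 1.125.

1.125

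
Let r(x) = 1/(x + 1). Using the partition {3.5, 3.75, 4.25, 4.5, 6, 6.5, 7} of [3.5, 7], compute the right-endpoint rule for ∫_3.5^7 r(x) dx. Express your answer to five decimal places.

0.53678

Subinterval widths: 0.25, 0.5, 0.25, 1.5, 0.5, 0.5.
Right endpoints: 3.75, 4.25, 4.5, 6, 6.5, 7.
r(3.75) = 4/19, r(4.25) = 4/21, r(4.5) = 2/11, r(6) = 1/7, r(6.5) = 2/15, r(7) = 0.125.
Sum = Σ Δx_i · r(x_i).
Sum ≈ 0.53678.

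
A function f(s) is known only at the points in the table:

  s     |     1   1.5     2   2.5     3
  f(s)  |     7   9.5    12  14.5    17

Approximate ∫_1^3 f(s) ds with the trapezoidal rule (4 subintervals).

24

Δs = 0.5.
T_4 = (0.5/2)·[7 + 2·9.5 + 2·12 + 2·14.5 + 17] = 24.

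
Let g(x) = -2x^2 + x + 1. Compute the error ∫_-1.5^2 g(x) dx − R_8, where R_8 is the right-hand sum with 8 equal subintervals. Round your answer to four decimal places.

0.2233

Exact integral: ∫_-1.5^2 g(x) dx ≈ -3.208333.
R_8 ≈ -3.431641.
Error ≈ -3.208333 − (-3.431641) ≈ 0.2233.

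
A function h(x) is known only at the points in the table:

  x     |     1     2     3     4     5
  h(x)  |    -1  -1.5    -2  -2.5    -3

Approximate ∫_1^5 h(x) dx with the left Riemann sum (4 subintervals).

Δx = 1.
Sum = 1·[(-1) + (-1.5) + (-2) + (-2.5)] = -7.

-7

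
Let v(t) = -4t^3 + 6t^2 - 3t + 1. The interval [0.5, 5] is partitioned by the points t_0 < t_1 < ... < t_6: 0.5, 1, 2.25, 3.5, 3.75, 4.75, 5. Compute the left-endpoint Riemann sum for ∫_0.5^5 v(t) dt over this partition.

-266.25

Subinterval widths: 0.5, 1.25, 1.25, 0.25, 1, 0.25.
Left endpoints: 0.5, 1, 2.25, 3.5, 3.75, 4.75.
v(0.5) = 0.5, v(1) = 0, v(2.25) = -20.9375, v(3.5) = -107.5, v(3.75) = -136.8125, v(4.75) = -306.5625.
Sum = Σ Δt_i · v(t_i).
Sum = -266.25.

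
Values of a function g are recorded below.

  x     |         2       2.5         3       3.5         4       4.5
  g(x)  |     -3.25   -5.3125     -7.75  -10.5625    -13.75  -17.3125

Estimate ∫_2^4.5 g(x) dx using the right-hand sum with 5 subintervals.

-27.34375

Δx = 0.5.
Sum = 0.5·[(-5.3125) + (-7.75) + (-10.5625) + (-13.75) + (-17.3125)] = -27.34375.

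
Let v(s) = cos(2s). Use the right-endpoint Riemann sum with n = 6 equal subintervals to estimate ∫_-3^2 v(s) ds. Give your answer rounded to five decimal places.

-1.06465

Δs = (2 − (-3))/6 = 5/6.
Right endpoints: -13/6, -4/3, -0.5, 1/3, 7/6, 2.
v(-13/6) ≈ -0.37004, v(-4/3) ≈ -0.88933, v(-0.5) ≈ 0.54030, v(1/3) ≈ 0.78589, v(7/6) ≈ -0.69076, v(2) ≈ -0.65364.
Sum = Δs · [v(-13/6) + v(-4/3) + v(-0.5) + ...].
Sum ≈ -1.06465.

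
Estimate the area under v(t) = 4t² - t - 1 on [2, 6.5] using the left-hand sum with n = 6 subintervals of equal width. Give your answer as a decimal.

Δt = (6.5 − 2)/6 = 0.75.
Left endpoints: 2, 2.75, 3.5, 4.25, 5, 5.75.
v(2) = 13, v(2.75) = 26.5, v(3.5) = 44.5, v(4.25) = 67, v(5) = 94, v(5.75) = 125.5.
Sum = Δt · [v(2) + v(2.75) + v(3.5) + ...].
Sum = 277.875.

277.875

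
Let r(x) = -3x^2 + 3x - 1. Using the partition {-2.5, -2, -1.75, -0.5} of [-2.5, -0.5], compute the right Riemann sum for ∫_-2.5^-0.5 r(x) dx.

Subinterval widths: 0.5, 0.25, 1.25.
Right endpoints: -2, -1.75, -0.5.
r(-2) = -19, r(-1.75) = -15.4375, r(-0.5) = -3.25.
Sum = Σ Δx_i · r(x_i).
Sum = -17.421875.

-17.421875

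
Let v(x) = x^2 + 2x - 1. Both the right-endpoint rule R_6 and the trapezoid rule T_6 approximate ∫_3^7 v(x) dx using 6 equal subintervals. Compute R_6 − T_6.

16

R_6 ≈ 157.62963.
T_6 ≈ 141.62963.
R_6 − T_6 = 16.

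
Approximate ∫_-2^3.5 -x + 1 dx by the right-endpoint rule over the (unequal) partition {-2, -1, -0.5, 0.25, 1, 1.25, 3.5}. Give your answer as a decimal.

Subinterval widths: 1, 0.5, 0.75, 0.75, 0.25, 2.25.
Right endpoints: -1, -0.5, 0.25, 1, 1.25, 3.5.
f(-1) = 2, f(-0.5) = 1.5, f(0.25) = 0.75, f(1) = 0, f(1.25) = -0.25, f(3.5) = -2.5.
Sum = Σ Δx_i · f(x_i).
Sum = -2.375.

-2.375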